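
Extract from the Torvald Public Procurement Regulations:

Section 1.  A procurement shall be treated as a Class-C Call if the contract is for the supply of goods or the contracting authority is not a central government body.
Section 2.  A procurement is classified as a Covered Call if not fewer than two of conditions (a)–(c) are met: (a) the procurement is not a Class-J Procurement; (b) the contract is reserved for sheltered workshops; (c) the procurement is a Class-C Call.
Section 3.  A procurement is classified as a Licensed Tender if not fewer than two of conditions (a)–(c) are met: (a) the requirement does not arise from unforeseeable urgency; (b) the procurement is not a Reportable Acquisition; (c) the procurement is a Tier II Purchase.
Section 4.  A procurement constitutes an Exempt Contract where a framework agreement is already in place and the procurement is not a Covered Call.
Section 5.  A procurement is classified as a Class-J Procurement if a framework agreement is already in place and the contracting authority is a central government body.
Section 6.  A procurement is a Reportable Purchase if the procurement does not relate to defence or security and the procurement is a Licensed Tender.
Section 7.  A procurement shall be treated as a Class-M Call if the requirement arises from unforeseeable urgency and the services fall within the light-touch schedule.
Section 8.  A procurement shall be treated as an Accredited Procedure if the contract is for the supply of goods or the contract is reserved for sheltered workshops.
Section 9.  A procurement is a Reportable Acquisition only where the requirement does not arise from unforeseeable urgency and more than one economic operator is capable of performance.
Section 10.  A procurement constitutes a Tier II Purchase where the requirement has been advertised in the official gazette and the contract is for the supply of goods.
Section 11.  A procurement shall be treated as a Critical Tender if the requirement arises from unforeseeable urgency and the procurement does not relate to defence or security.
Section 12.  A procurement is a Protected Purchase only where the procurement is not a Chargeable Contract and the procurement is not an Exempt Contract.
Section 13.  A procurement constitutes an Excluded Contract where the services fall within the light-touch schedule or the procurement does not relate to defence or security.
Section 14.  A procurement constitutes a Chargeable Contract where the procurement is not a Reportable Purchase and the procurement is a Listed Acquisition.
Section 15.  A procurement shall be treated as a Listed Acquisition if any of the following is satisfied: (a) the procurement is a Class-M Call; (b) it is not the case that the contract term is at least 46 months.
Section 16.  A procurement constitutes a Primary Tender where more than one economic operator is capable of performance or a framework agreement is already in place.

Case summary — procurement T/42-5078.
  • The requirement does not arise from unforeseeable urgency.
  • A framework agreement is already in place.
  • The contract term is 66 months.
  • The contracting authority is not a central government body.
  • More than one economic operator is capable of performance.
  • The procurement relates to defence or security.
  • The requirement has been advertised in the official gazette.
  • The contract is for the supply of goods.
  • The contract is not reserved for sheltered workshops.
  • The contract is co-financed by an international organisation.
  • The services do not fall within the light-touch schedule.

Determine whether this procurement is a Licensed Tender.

section 9 — Reportable Acquisition: [the requirement does not arise from unforeseeable urgency? yes] AND [more than one economic operator is capable of performance? yes] → satisfied.
section 10 — Tier II Purchase: [the requirement has been advertised in the official gazette? yes] AND [the contract is for the supply of goods? yes] → satisfied.
section 3 — Licensed Tender: the requirement does not arise from unforeseeable urgency? yes; not a Reportable Acquisition (section 9)? no; Tier II Purchase (section 10)? yes — 2 of 3 hold (need ≥2) → satisfied.

Yes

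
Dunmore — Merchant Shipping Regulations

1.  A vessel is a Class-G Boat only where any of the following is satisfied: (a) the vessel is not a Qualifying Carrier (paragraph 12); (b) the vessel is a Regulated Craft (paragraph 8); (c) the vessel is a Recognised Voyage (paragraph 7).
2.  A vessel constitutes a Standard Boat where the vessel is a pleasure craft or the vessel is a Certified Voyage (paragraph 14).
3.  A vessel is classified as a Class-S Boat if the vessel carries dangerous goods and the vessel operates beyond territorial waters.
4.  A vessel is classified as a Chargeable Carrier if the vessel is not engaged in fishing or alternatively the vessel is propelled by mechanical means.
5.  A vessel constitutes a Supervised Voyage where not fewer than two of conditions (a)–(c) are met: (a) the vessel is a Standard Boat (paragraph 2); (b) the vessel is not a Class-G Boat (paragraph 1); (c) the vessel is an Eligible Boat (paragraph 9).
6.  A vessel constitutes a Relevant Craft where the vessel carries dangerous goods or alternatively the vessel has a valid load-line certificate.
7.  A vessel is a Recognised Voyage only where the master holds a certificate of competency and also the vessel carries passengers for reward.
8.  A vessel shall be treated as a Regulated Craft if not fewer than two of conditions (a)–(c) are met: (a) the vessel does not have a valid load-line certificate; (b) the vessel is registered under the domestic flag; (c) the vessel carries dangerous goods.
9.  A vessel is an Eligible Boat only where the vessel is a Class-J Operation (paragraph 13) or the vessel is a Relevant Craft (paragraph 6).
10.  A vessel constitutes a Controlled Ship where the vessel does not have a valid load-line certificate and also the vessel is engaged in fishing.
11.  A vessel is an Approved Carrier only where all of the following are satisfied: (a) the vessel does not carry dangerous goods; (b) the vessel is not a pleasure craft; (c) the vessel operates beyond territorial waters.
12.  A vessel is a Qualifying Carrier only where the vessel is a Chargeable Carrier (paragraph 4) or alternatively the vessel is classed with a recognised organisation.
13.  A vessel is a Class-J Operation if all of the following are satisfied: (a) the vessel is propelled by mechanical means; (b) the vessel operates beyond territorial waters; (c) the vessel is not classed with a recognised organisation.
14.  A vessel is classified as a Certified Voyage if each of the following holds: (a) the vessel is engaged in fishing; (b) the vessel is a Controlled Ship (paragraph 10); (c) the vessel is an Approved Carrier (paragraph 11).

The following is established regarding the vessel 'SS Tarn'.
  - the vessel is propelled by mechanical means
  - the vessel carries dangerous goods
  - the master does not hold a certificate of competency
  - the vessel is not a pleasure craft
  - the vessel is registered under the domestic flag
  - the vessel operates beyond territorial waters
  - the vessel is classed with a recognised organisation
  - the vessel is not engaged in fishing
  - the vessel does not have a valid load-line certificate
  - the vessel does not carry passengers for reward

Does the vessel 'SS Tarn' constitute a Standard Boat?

paragraph 10 — Controlled Ship: [the vessel does not have a valid load-line certificate? yes] AND [the vessel is engaged in fishing? no] → not satisfied.
paragraph 11 — Approved Carrier: [the vessel does not carry dangerous goods? no] AND [the vessel is not a pleasure craft? yes] AND [the vessel operates beyond territorial waters? yes] → not satisfied.
paragraph 14 — Certified Voyage: [the vessel is engaged in fishing? no] AND [Controlled Ship (paragraph 10)? no] AND [Approved Carrier (paragraph 11)? no] → not satisfied.
paragraph 2 — Standard Boat: [the vessel is a pleasure craft? no] OR [Certified Voyage (paragraph 14)? no] → not satisfied.

No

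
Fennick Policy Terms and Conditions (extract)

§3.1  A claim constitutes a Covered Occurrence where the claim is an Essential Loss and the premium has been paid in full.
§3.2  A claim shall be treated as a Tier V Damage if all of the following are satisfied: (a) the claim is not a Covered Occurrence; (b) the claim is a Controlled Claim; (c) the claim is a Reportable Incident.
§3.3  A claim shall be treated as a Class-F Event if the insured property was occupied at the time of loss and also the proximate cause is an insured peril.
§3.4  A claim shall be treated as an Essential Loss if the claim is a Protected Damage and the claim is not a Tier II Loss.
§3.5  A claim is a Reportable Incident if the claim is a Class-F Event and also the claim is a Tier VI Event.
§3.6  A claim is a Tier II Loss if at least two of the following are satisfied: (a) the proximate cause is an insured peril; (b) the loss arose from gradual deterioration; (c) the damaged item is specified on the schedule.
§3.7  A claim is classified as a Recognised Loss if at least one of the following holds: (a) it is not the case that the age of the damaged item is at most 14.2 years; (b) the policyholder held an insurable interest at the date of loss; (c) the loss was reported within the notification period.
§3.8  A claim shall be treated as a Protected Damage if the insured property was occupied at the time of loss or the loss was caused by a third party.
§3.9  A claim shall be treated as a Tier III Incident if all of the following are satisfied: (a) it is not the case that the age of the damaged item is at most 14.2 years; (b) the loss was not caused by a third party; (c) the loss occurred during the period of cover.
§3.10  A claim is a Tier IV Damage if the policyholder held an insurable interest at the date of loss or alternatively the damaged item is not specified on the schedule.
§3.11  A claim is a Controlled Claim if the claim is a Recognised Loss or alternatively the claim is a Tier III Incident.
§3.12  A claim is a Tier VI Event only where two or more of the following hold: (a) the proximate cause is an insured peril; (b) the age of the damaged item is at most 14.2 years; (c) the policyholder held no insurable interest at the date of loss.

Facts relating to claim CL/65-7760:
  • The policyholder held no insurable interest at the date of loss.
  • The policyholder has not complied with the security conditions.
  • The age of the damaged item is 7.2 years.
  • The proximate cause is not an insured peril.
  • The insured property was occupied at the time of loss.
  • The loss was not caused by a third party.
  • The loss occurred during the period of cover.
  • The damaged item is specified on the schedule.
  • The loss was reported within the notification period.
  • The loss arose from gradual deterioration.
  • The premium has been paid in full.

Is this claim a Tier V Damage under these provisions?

Under §3.8: the insured property was occupied at the time of loss? yes; or the loss was caused by a third party? no. So the claim is a Protected Damage.
Under §3.6: the proximate cause is an insured peril? no; the loss arose from gradual deterioration? yes; the damaged item is specified on the schedule? yes — 2 of 3 hold (need ≥2) → satisfied.
Under §3.4: Protected Damage (§3.8)? yes; and not a Tier II Loss (§3.6)? no. So the claim is not an Essential Loss.
Under §3.1: Essential Loss (§3.4)? no; and the premium has been paid in full? yes. So the claim is not a Covered Occurrence.
Under §3.7: age of the damaged item: 7.2 years ≤ 14.2 years? yes, so negated condition no; or the policyholder held an insurable interest at the date of loss? no; or the loss was reported within the notification period? yes. So the claim is a Recognised Loss.
Under §3.9: age of the damaged item: 7.2 years ≤ 14.2 years? yes, so negated condition no; and the loss was not caused by a third party? yes; and the loss occurred during the period of cover? yes. So the claim is not a Tier III Incident.
Under §3.11: Recognised Loss (§3.7)? yes; or Tier III Incident (§3.9)? no. So the claim is a Controlled Claim.
Under §3.3: the insured property was occupied at the time of loss? yes; and the proximate cause is an insured peril? no. So the claim is not a Class-F Event.
Under §3.12: the proximate cause is an insured peril? no; age of the damaged item: 7.2 years ≤ 14.2 years? yes; the policyholder held no insurable interest at the date of loss? yes — 2 of 3 hold (need ≥2) → satisfied.
Under §3.5: Class-F Event (§3.3)? no; and Tier VI Event (§3.12)? yes. So the claim is not a Reportable Incident.
Under §3.2: not a Covered Occurrence (§3.1)? yes; and Controlled Claim (§3.11)? yes; and Reportable Incident (§3.5)? no. So the claim is not a Tier V Damage.

No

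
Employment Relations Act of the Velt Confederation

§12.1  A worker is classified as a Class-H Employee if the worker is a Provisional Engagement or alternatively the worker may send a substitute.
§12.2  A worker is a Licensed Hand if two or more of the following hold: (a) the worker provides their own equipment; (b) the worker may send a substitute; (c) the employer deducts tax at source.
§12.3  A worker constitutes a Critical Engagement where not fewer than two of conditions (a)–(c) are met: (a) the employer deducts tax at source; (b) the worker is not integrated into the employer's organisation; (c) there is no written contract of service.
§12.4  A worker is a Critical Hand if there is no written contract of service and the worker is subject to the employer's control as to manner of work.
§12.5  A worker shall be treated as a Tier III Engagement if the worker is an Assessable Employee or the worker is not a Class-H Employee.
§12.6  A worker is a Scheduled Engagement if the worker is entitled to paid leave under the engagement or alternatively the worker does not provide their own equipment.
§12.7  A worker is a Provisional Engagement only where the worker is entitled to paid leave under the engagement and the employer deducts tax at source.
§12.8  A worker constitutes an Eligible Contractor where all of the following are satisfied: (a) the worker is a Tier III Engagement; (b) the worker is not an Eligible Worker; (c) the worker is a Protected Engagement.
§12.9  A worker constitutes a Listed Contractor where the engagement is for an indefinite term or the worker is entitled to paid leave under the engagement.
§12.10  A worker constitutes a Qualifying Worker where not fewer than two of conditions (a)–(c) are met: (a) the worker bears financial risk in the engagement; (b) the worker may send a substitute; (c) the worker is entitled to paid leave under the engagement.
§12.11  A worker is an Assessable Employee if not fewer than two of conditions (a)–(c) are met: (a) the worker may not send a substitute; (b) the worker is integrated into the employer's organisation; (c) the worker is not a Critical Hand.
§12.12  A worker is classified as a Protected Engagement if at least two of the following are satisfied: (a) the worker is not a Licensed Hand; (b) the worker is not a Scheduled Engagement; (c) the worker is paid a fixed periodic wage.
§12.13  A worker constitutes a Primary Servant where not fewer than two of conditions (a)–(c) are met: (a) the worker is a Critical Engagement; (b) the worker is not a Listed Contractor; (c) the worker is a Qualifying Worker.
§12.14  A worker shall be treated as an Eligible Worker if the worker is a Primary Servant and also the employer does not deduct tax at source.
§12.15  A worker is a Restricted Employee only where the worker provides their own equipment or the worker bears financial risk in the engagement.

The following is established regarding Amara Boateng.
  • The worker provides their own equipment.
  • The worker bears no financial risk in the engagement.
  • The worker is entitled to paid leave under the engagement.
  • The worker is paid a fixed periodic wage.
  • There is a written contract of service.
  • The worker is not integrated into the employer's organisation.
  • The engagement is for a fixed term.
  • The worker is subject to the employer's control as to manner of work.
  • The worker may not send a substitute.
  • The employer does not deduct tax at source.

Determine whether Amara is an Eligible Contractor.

Yes

§12.4 — Critical Hand: [there is no written contract of service? no] AND [the worker is subject to the employer's control as to manner of work? yes] → not satisfied.
§12.11 — Assessable Employee: the worker may not send a substitute? yes; the worker is integrated into the employer's organisation? no; not a Critical Hand (§12.4)? yes — 2 of 3 hold (need ≥2) → satisfied.
§12.7 — Provisional Engagement: [the worker is entitled to paid leave under the engagement? yes] AND [the employer deducts tax at source? no] → not satisfied.
§12.1 — Class-H Employee: [Provisional Engagement (§12.7)? no] OR [the worker may send a substitute? no] → not satisfied.
§12.5 — Tier III Engagement: [Assessable Employee (§12.11)? yes] OR [not a Class-H Employee (§12.1)? yes] → satisfied.
§12.3 — Critical Engagement: the employer deducts tax at source? no; the worker is not integrated into the employer's organisation? yes; there is no written contract of service? no — 1 of 3 hold (need ≥2) → not satisfied.
§12.9 — Listed Contractor: [the engagement is for an indefinite term? no] OR [the worker is entitled to paid leave under the engagement? yes] → satisfied.
§12.10 — Qualifying Worker: the worker bears financial risk in the engagement? no; the worker may send a substitute? no; the worker is entitled to paid leave under the engagement? yes — 1 of 3 hold (need ≥2) → not satisfied.
§12.13 — Primary Servant: Critical Engagement (§12.3)? no; not a Listed Contractor (§12.9)? no; Qualifying Worker (§12.10)? no — 0 of 3 hold (need ≥2) → not satisfied.
§12.14 — Eligible Worker: [Primary Servant (§12.13)? no] AND [the employer does not deduct tax at source? yes] → not satisfied.
§12.2 — Licensed Hand: the worker provides their own equipment? yes; the worker may send a substitute? no; the employer deducts tax at source? no — 1 of 3 hold (need ≥2) → not satisfied.
§12.6 — Scheduled Engagement: [the worker is entitled to paid leave under the engagement? yes] OR [the worker does not provide their own equipment? no] → satisfied.
§12.12 — Protected Engagement: not a Licensed Hand (§12.2)? yes; not a Scheduled Engagement (§12.6)? no; the worker is paid a fixed periodic wage? yes — 2 of 3 hold (need ≥2) → satisfied.
§12.8 — Eligible Contractor: [Tier III Engagement (§12.5)? yes] AND [not an Eligible Worker (§12.14)? yes] AND [Protected Engagement (§12.12)? yes] → satisfied.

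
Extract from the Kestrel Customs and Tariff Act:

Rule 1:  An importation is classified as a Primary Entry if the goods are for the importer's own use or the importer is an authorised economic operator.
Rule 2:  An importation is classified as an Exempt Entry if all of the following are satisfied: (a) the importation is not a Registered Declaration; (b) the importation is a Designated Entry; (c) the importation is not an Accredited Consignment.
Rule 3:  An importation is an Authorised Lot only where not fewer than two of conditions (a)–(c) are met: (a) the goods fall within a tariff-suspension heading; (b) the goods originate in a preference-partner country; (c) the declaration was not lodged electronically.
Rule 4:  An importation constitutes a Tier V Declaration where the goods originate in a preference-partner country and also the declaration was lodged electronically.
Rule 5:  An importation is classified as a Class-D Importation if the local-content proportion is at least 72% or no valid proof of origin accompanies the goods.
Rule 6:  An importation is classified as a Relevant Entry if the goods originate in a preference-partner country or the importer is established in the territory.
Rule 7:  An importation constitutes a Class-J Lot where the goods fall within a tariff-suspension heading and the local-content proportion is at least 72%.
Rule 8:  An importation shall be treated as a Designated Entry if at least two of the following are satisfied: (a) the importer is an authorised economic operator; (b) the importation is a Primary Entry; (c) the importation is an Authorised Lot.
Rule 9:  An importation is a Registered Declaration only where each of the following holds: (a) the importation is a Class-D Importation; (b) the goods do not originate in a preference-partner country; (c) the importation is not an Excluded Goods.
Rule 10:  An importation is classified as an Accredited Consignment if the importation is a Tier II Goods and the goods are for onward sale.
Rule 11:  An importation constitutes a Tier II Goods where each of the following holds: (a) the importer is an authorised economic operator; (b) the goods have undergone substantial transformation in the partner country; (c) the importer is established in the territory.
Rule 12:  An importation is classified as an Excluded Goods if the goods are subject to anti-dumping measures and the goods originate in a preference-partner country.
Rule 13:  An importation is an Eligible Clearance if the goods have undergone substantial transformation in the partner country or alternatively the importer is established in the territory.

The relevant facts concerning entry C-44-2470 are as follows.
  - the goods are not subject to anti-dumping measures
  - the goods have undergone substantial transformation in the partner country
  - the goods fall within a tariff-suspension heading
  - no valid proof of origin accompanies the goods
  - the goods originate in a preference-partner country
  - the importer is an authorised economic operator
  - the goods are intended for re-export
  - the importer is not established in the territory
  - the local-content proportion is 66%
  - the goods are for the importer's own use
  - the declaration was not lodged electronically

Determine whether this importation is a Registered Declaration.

rule 5 — Class-D Importation: [local-content proportion: 66% ≥ 72%? no] OR [no valid proof of origin accompanies the goods? yes] → satisfied.
rule 12 — Excluded Goods: [the goods are subject to anti-dumping measures? no] AND [the goods originate in a preference-partner country? yes] → not satisfied.
rule 9 — Registered Declaration: [Class-D Importation (rule 5)? yes] AND [the goods do not originate in a preference-partner country? no] AND [not an Excluded Goods (rule 12)? yes] → not satisfied.

No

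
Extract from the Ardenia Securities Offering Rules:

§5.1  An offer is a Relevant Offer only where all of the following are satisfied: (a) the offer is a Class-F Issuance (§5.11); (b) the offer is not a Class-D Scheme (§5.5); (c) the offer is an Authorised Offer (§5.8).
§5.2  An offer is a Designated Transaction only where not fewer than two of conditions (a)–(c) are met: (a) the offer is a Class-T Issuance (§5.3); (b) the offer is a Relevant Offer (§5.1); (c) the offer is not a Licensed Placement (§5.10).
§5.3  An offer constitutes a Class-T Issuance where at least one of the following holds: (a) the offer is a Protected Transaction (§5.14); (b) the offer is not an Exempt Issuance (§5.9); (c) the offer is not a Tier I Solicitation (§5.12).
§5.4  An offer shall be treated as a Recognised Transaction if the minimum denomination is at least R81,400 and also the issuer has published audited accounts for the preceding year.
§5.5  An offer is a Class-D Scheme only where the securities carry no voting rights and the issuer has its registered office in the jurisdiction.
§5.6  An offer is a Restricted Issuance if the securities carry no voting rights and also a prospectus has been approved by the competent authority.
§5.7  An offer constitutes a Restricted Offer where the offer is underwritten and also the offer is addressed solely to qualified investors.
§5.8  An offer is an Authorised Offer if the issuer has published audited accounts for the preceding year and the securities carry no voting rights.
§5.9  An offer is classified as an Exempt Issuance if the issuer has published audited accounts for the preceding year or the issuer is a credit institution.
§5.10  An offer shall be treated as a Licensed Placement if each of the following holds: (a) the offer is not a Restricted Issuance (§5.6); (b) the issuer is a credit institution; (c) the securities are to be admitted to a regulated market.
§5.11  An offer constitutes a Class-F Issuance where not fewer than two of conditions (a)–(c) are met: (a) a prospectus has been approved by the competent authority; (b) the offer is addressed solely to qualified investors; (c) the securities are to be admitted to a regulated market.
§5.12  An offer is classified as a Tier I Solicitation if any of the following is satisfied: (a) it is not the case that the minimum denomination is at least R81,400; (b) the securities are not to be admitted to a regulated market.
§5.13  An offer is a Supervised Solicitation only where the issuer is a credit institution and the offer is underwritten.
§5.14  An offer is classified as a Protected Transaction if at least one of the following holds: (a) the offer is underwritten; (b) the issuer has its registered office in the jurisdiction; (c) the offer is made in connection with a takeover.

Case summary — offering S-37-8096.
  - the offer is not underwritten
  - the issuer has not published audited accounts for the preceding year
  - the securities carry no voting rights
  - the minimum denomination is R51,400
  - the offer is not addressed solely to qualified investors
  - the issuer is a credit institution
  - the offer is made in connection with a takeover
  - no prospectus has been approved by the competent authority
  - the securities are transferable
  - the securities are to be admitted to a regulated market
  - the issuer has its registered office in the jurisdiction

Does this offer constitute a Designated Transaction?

§5.14 — Protected Transaction: [the offer is underwritten? no] OR [the issuer has its registered office in the jurisdiction? yes] OR [the offer is made in connection with a takeover? yes] → satisfied.
§5.9 — Exempt Issuance: [the issuer has published audited accounts for the preceding year? no] OR [the issuer is a credit institution? yes] → satisfied.
§5.12 — Tier I Solicitation: [minimum denomination: R51,400 ≥ R81,400? no, so negated condition yes] OR [the securities are not to be admitted to a regulated market? no] → satisfied.
§5.3 — Class-T Issuance: [Protected Transaction (§5.14)? yes] OR [not an Exempt Issuance (§5.9)? no] OR [not a Tier I Solicitation (§5.12)? no] → satisfied.
§5.11 — Class-F Issuance: a prospectus has been approved by the competent authority? no; the offer is addressed solely to qualified investors? no; the securities are to be admitted to a regulated market? yes — 1 of 3 hold (need ≥2) → not satisfied.
§5.5 — Class-D Scheme: [the securities carry no voting rights? yes] AND [the issuer has its registered office in the jurisdiction? yes] → satisfied.
§5.8 — Authorised Offer: [the issuer has published audited accounts for the preceding year? no] AND [the securities carry no voting rights? yes] → not satisfied.
§5.1 — Relevant Offer: [Class-F Issuance (§5.11)? no] AND [not a Class-D Scheme (§5.5)? no] AND [Authorised Offer (§5.8)? no] → not satisfied.
§5.6 — Restricted Issuance: [the securities carry no voting rights? yes] AND [a prospectus has been approved by the competent authority? no] → not satisfied.
§5.10 — Licensed Placement: [not a Restricted Issuance (§5.6)? yes] AND [the issuer is a credit institution? yes] AND [the securities are to be admitted to a regulated market? yes] → satisfied.
§5.2 — Designated Transaction: Class-T Issuance (§5.3)? yes; Relevant Offer (§5.1)? no; not a Licensed Placement (§5.10)? no — 1 of 3 hold (need ≥2) → not satisfied.

No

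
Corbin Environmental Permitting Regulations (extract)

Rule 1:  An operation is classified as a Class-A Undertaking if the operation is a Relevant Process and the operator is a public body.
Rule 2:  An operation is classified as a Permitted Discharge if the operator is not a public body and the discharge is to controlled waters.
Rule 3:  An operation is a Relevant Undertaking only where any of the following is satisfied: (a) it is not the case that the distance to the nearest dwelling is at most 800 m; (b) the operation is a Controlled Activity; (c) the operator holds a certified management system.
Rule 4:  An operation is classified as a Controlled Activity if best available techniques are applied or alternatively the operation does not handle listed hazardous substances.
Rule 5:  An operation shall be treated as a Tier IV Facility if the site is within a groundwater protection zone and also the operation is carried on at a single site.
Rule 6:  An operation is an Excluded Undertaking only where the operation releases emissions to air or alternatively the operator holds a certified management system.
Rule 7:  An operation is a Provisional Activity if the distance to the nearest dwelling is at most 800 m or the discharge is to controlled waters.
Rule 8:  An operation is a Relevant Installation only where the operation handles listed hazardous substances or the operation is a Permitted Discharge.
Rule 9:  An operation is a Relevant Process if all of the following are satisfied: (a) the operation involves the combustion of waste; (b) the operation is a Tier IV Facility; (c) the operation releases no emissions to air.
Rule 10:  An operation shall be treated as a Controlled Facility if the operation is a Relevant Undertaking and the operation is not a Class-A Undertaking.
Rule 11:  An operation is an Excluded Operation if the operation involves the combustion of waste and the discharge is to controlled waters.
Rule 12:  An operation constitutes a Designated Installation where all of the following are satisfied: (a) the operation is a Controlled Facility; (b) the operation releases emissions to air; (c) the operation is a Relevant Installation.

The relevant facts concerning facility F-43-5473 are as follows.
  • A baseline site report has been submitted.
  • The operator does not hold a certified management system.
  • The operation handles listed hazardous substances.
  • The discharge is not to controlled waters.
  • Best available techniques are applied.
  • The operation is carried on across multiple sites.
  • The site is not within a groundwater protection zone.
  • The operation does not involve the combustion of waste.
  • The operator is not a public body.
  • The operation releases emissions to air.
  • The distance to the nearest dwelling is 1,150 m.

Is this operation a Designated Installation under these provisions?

rule 4 — Controlled Activity: [best available techniques are applied? yes] OR [the operation does not handle listed hazardous substances? no] → satisfied.
rule 3 — Relevant Undertaking: [distance to the nearest dwelling: 1,150 m ≤ 800 m? no, so negated condition yes] OR [Controlled Activity (rule 4)? yes] OR [the operator holds a certified management system? no] → satisfied.
rule 5 — Tier IV Facility: [the site is within a groundwater protection zone? no] AND [the operation is carried on at a single site? no] → not satisfied.
rule 9 — Relevant Process: [the operation involves the combustion of waste? no] AND [Tier IV Facility (rule 5)? no] AND [the operation releases no emissions to air? no] → not satisfied.
rule 1 — Class-A Undertaking: [Relevant Process (rule 9)? no] AND [the operator is a public body? no] → not satisfied.
rule 10 — Controlled Facility: [Relevant Undertaking (rule 3)? yes] AND [not a Class-A Undertaking (rule 1)? yes] → satisfied.
rule 2 — Permitted Discharge: [the operator is not a public body? yes] AND [the discharge is to controlled waters? no] → not satisfied.
rule 8 — Relevant Installation: [the operation handles listed hazardous substances? yes] OR [Permitted Discharge (rule 2)? no] → satisfied.
rule 12 — Designated Installation: [Controlled Facility (rule 10)? yes] AND [the operation releases emissions to air? yes] AND [Relevant Installation (rule 8)? yes] → satisfied.

Yes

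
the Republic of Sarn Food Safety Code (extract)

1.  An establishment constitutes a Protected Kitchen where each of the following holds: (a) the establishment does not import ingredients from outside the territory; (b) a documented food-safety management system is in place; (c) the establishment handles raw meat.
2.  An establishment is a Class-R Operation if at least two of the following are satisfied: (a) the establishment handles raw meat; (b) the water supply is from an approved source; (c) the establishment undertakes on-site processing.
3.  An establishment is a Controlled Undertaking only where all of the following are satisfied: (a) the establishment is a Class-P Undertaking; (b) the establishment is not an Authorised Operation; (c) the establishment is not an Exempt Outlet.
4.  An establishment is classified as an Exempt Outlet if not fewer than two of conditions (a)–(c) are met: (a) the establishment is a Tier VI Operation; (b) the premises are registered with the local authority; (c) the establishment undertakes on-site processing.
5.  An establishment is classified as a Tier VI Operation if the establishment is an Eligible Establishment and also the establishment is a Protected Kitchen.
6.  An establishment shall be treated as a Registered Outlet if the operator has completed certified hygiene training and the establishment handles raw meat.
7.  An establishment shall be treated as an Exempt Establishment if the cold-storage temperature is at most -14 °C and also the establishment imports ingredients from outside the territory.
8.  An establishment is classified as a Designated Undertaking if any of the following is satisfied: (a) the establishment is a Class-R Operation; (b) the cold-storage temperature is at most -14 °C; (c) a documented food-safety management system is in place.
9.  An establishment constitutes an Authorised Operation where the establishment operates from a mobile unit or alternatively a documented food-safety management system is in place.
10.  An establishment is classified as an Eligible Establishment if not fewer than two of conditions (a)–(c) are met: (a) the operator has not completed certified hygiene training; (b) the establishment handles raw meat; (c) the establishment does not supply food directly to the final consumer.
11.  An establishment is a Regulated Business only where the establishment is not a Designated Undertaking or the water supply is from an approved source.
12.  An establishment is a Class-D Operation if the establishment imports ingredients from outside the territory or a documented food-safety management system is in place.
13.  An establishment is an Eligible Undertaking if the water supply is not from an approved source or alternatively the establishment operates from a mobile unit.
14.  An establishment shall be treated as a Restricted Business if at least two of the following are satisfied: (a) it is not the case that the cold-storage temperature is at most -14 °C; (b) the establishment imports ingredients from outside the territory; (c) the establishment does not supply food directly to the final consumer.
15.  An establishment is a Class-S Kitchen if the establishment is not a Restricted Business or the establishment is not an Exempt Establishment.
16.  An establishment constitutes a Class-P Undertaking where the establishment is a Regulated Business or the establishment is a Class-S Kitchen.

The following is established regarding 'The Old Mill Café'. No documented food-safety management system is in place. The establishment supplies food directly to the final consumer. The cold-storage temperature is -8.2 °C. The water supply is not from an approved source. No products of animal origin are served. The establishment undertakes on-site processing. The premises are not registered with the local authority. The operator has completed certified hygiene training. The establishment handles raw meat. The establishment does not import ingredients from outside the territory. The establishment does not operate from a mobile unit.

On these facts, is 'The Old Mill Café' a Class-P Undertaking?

Under paragraph 2: the establishment handles raw meat? yes; the water supply is from an approved source? no; the establishment undertakes on-site processing? yes — 2 of 3 hold (need ≥2) → satisfied.
Under paragraph 8: Class-R Operation (paragraph 2)? yes; or cold-storage temperature: -8.2 °C ≤ -14 °C? no; or a documented food-safety management system is in place? no. So the establishment is a Designated Undertaking.
Under paragraph 11: not a Designated Undertaking (paragraph 8)? no; or the water supply is from an approved source? no. So the establishment is not a Regulated Business.
Under paragraph 14: cold-storage temperature: -8.2 °C ≤ -14 °C? no, so negated condition yes; the establishment imports ingredients from outside the territory? no; the establishment does not supply food directly to the final consumer? no — 1 of 3 hold (need ≥2) → not satisfied.
Under paragraph 7: cold-storage temperature: -8.2 °C ≤ -14 °C? no; and the establishment imports ingredients from outside the territory? no. So the establishment is not an Exempt Establishment.
Under paragraph 15: not a Restricted Business (paragraph 14)? yes; or not an Exempt Establishment (paragraph 7)? yes. So the establishment is a Class-S Kitchen.
Under paragraph 16: Regulated Business (paragraph 11)? no; or Class-S Kitchen (paragraph 15)? yes. So the establishment is a Class-P Undertaking.

Yes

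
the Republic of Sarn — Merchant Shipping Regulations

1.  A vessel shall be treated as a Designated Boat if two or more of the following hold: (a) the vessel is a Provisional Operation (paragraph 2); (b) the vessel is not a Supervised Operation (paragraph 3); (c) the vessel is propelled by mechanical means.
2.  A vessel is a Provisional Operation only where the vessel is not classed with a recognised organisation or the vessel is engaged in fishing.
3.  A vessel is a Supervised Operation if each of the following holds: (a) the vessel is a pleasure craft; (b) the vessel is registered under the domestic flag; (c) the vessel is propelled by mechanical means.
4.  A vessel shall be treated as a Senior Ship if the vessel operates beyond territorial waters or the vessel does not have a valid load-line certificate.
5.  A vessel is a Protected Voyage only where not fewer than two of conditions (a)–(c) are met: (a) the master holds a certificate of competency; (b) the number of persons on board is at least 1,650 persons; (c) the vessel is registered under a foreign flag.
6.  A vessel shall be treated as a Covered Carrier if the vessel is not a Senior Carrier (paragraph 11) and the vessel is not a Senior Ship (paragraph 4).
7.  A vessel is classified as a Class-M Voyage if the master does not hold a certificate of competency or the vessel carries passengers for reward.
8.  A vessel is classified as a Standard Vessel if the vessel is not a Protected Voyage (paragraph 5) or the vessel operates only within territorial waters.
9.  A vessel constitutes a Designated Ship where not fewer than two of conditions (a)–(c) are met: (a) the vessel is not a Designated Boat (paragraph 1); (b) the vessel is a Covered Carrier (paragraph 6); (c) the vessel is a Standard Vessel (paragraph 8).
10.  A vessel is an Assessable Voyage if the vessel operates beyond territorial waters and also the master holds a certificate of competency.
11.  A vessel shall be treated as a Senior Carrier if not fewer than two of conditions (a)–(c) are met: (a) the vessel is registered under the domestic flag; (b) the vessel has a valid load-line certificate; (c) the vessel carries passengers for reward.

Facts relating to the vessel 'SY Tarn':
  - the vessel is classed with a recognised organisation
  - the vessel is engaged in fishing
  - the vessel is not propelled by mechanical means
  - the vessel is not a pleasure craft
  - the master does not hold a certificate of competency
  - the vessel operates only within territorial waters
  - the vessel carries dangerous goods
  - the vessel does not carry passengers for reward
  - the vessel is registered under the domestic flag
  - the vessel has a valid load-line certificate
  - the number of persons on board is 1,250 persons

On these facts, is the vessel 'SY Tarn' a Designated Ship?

No

paragraph 2 — Provisional Operation: [the vessel is not classed with a recognised organisation? no] OR [the vessel is engaged in fishing? yes] → satisfied.
paragraph 3 — Supervised Operation: [the vessel is a pleasure craft? no] AND [the vessel is registered under the domestic flag? yes] AND [the vessel is propelled by mechanical means? no] → not satisfied.
paragraph 1 — Designated Boat: Provisional Operation (paragraph 2)? yes; not a Supervised Operation (paragraph 3)? yes; the vessel is propelled by mechanical means? no — 2 of 3 hold (need ≥2) → satisfied.
paragraph 11 — Senior Carrier: the vessel is registered under the domestic flag? yes; the vessel has a valid load-line certificate? yes; the vessel carries passengers for reward? no — 2 of 3 hold (need ≥2) → satisfied.
paragraph 4 — Senior Ship: [the vessel operates beyond territorial waters? no] OR [the vessel does not have a valid load-line certificate? no] → not satisfied.
paragraph 6 — Covered Carrier: [not a Senior Carrier (paragraph 11)? no] AND [not a Senior Ship (paragraph 4)? yes] → not satisfied.
paragraph 5 — Protected Voyage: the master holds a certificate of competency? no; number of persons on board: 1,250 persons ≥ 1,650 persons? no; the vessel is registered under a foreign flag? no — 0 of 3 hold (need ≥2) → not satisfied.
paragraph 8 — Standard Vessel: [not a Protected Voyage (paragraph 5)? yes] OR [the vessel operates only within territorial waters? yes] → satisfied.
paragraph 9 — Designated Ship: not a Designated Boat (paragraph 1)? no; Covered Carrier (paragraph 6)? no; Standard Vessel (paragraph 8)? yes — 1 of 3 hold (need ≥2) → not satisfied.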